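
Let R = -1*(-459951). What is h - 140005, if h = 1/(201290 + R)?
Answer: -92577046204/661241 ≈ -1.4001e+5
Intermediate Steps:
R = 459951
h = 1/661241 (h = 1/(201290 + 459951) = 1/661241 ≈ 1.5123e-6)
h - 140005 = 1/661241 - 140005 = -92577046204/661241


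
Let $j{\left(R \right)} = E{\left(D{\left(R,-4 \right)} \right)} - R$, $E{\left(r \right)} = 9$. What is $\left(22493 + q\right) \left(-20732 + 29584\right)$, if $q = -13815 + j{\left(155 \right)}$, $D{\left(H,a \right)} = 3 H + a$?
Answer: $75525264$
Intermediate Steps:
$D{\left(H,a \right)} = a + 3 H$
$j{\left(R \right)} = 9 - R$
$q = -13961$ ($q = -13815 + \left(9 - 155\right) = -13815 - 146 = -13961$)
$\left(22493 + q\right) \left(-20732 + 29584\right) = \left(22493 - 13961\right) \left(-20732 + 29584\right) = 8532 \cdot 8852 = 75525264$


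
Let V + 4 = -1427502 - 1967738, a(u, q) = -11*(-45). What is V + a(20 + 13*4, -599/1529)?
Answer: -3394749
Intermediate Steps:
a(u, q) = 495
V = -3395244 (V = -4 + (-1427502 - 1967738) = -4 - 3395240 = -3395244)
V + a(20 + 13*4, -599/1529) = -3395244 + 495 = -3394749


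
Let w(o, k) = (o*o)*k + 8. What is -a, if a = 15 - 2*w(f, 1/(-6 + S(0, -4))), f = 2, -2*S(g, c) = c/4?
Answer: -5/11 ≈ -0.45455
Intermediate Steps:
S(g, c) = -c/8 (S(g, c) = -c/(2*4) = -c/8)
w(o, k) = 8 + k*o² (w(o, k) = o²*k + 8 = k*o² + 8 = 8 + k*o²)
a = 5/11 (a = 15 - 2*(8 + 2²/(-6 - ⅛*(-4))) = 15 - 2*(8 + 4/(-6 + ½)) = 15 - 2*(8 + 4/(-11/2)) = 15 - 2*(8 - 2/11*4) = 15 - 2*(8 - 8/11) = 15 - 2*80/11 = 15 - 160/11 = 5/11 ≈ 0.45455)
-a = -1*5/11 = -5/11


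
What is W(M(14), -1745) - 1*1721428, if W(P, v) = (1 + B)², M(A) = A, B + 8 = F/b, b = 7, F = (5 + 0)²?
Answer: -84349396/49 ≈ -1.7214e+6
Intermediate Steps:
F = 25 (F = 5² = 25)
B = -31/7 (B = -8 + 25/7 = -31/7 ≈ -4.4286)
W(P, v) = 576/49 (W(P, v) = (1 - 31/7)² = (-24/7)² = 576/49)
W(M(14), -1745) - 1*1721428 = 576/49 - 1*1721428 = 576/49 - 1721428 = -84349396/49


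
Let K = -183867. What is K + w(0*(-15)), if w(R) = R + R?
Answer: -183867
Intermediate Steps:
w(R) = 2*R
K + w(0*(-15)) = -183867 + 2*(0*(-15)) = -183867 + 2*0 = -183867 + 0 = -183867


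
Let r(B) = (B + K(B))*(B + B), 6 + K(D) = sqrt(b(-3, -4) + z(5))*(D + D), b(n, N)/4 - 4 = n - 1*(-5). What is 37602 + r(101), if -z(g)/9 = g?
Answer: 56792 + 40804*I*sqrt(21) ≈ 56792.0 + 1.8699e+5*I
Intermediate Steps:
b(n, N) = 36 + 4*n (b(n, N) = 16 + 4*(n - 1*(-5)) = 16 + 4*(n + 5) = 16 + 4*(5 + n) = 16 + (20 + 4*n) = 36 + 4*n)
z(g) = -9*g
K(D) = -6 + 2*I*D*sqrt(21) (K(D) = -6 + sqrt((36 + 4*(-3)) - 9*5)*(D + D) = -6 + sqrt((36 - 12) - 45)*(2*D) = -6 + sqrt(24 - 45)*(2*D) = -6 + sqrt(-21)*(2*D) = -6 + (I*sqrt(21))*(2*D) = -6 + 2*I*D*sqrt(21))
r(B) = 2*B*(-6 + B + 2*I*B*sqrt(21)) (r(B) = (B + (-6 + 2*I*B*sqrt(21)))*(B + B) = (-6 + B + 2*I*B*sqrt(21))*(2*B) = 2*B*(-6 + B + 2*I*B*sqrt(21)))
37602 + r(101) = 37602 + 2*101*(-6 + 101 + 2*I*101*sqrt(21)) = 37602 + 2*101*(-6 + 101 + 202*I*sqrt(21)) = 37602 + 2*101*(95 + 202*I*sqrt(21)) = 37602 + (19190 + 40804*I*sqrt(21)) = 56792 + 40804*I*sqrt(21)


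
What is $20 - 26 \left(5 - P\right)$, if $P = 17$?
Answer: $332$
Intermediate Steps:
$20 - 26 \left(5 - P\right) = 20 - 26 \left(5 - 17\right) = 20 - -312 = 20 + 312 = 332$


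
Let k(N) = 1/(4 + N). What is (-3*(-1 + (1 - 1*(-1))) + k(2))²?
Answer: 289/36 ≈ 8.0278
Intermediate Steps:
(-3*(-1 + (1 - 1*(-1))) + k(2))² = (-3*(-1 + (1 - 1*(-1))) + 1/(4 + 2))² = (-3*(-1 + (1 + 1)) + 1/6)² = (-3*(-1 + 2) + ⅙)² = (-3*1 + ⅙)² = (-3 + ⅙)² = (-17/6)² = 289/36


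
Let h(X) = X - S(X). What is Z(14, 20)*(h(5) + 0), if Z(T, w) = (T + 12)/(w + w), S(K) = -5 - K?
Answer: 39/4 ≈ 9.7500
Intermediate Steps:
h(X) = 5 + 2*X (h(X) = X - (-5 - X) = X + (5 + X) = 5 + 2*X)
Z(T, w) = (12 + T)/(2*w) (Z(T, w) = (12 + T)/((2*w)) = (12 + T)*(1/(2*w)) = (12 + T)/(2*w))
Z(14, 20)*(h(5) + 0) = ((1/2)*(12 + 14)/20)*((5 + 2*5) + 0) = ((1/2)*(1/20)*26)*((5 + 10) + 0) = 13*(15 + 0)/20 = (13/20)*15 = 39/4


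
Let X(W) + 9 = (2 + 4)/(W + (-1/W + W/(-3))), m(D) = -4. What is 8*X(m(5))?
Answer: -2664/29 ≈ -91.862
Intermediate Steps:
X(W) = -9 + 6/(-1/W + 2*W/3) (X(W) = -9 + (2 + 4)/(W + (-1/W + W/(-3))) = -9 + 6/(W + (-1/W + W*(-⅓))) = -9 + 6/(W + (-1/W - W/3)) = -9 + 6/(-1/W + 2*W/3))
8*X(m(5)) = 8*(9*(3 - 2*(-4)² + 2*(-4))/(-3 + 2*(-4)²)) = 8*(9*(3 - 2*16 - 8)/(-3 + 2*16)) = 8*(9*(3 - 32 - 8)/(-3 + 32)) = 8*(9*(-37)/29) = 8*(9*(1/29)*(-37)) = 8*(-333/29) = -2664/29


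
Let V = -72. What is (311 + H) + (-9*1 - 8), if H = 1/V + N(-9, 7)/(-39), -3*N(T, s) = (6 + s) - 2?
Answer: 91753/312 ≈ 294.08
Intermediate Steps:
N(T, s) = -4/3 - s/3 (N(T, s) = -((6 + s) - 2)/3 = -(4 + s)/3 = -4/3 - s/3)
H = 25/312 (H = 1/(-72) + (-4/3 - ⅓*7)/(-39) = 1*(-1/72) + (-4/3 - 7/3)*(-1/39) = -1/72 - 11/3*(-1/39) = -1/72 + 11/117 = 25/312 ≈ 0.080128)
(311 + H) + (-9*1 - 8) = (311 + 25/312) + (-9*1 - 8) = 97057/312 + (-9 - 8) = 97057/312 - 17 = 91753/312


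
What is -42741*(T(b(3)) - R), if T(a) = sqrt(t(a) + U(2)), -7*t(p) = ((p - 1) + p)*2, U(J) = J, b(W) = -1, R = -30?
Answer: -1282230 - 85482*sqrt(35)/7 ≈ -1.3545e+6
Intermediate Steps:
t(p) = 2/7 - 4*p/7 (t(p) = -((p - 1) + p)*2/7 = -((-1 + p) + p)*2/7 = -(-1 + 2*p)*2/7 = -(-2 + 4*p)/7 = 2/7 - 4*p/7)
T(a) = sqrt(16/7 - 4*a/7) (T(a) = sqrt((2/7 - 4*a/7) + 2) = sqrt(16/7 - 4*a/7))
-42741*(T(b(3)) - R) = -42741*(2*sqrt(28 - 7*(-1))/7 - 1*(-30)) = -42741*(2*sqrt(28 + 7)/7 + 30) = -42741*(2*sqrt(35)/7 + 30) = -42741*(30 + 2*sqrt(35)/7) = -1282230 - 85482*sqrt(35)/7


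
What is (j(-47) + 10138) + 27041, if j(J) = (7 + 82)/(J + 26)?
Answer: 780670/21 ≈ 37175.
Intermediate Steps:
j(J) = 89/(26 + J)
(j(-47) + 10138) + 27041 = (89/(26 - 47) + 10138) + 27041 = (89/(-21) + 10138) + 27041 = (89*(-1/21) + 10138) + 27041 = (-89/21 + 10138) + 27041 = 212809/21 + 27041 = 780670/21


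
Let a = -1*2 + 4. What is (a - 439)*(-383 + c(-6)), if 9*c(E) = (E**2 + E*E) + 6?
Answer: 490751/3 ≈ 1.6358e+5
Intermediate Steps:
a = 2 (a = -2 + 4 = 2)
c(E) = 2/3 + 2*E**2/9 (c(E) = ((E**2 + E*E) + 6)/9 = ((E**2 + E**2) + 6)/9 = (2*E**2 + 6)/9 = (6 + 2*E**2)/9 = 2/3 + 2*E**2/9)
(a - 439)*(-383 + c(-6)) = (2 - 439)*(-383 + (2/3 + (2/9)*(-6)**2)) = -437*(-383 + (2/3 + (2/9)*36)) = -437*(-383 + (2/3 + 8)) = -437*(-383 + 26/3) = -437*(-1123/3) = 490751/3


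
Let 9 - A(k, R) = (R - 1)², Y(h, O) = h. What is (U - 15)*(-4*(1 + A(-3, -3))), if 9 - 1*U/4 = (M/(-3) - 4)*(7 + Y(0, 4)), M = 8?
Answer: 4984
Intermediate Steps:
A(k, R) = 9 - (-1 + R)² (A(k, R) = 9 - (R - 1)² = 9 - (-1 + R)²)
U = 668/3 (U = 36 - 4*(8/(-3) - 4)*(7 + 0) = 36 - 4*(8*(-⅓) - 4)*7 = 36 - 4*(-8/3 - 4)*7 = 36 - (-80)*7/3 = 36 - 4*(-140/3) = 36 + 560/3 = 668/3 ≈ 222.67)
(U - 15)*(-4*(1 + A(-3, -3))) = (668/3 - 15)*(-4*(1 + (9 - (-1 - 3)²))) = 623*(-4*(1 + (9 - 1*(-4)²)))/3 = 623*(-4*(1 + (9 - 1*16)))/3 = 623*(-4*(1 + (9 - 16)))/3 = 623*(-4*(1 - 7))/3 = 623*(-4*(-6))/3 = (623/3)*24 = 4984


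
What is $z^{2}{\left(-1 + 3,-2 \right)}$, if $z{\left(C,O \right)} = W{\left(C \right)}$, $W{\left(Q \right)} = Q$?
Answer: $4$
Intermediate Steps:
$z{\left(C,O \right)} = C$
$z^{2}{\left(-1 + 3,-2 \right)} = \left(-1 + 3\right)^{2} = 2^{2} = 4$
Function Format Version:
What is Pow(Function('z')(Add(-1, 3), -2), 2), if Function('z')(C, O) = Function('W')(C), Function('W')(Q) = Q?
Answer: 4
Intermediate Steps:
Function('z')(C, O) = C
Pow(Function('z')(Add(-1, 3), -2), 2) = Pow(Add(-1, 3), 2) = Pow(2, 2) = 4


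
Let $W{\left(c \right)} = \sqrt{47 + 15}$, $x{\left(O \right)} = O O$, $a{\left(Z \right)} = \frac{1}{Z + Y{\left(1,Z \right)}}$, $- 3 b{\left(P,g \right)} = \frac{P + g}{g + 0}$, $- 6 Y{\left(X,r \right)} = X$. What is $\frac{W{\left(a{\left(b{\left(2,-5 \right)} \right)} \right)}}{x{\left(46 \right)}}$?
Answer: $\frac{\sqrt{62}}{2116} \approx 0.0037212$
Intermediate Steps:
$Y{\left(X,r \right)} = - \frac{X}{6}$
$b{\left(P,g \right)} = - \frac{P + g}{3 g}$ ($b{\left(P,g \right)} = - \frac{\left(P + g\right) \frac{1}{g + 0}}{3} = - \frac{\left(P + g\right) \frac{1}{g}}{3} = - \frac{\frac{1}{g} \left(P + g\right)}{3} = - \frac{P + g}{3 g}$)
$a{\left(Z \right)} = \frac{1}{- \frac{1}{6} + Z}$ ($a{\left(Z \right)} = \frac{1}{Z - \frac{1}{6}} = \frac{1}{- \frac{1}{6} + Z}$)
$x{\left(O \right)} = O^{2}$
$W{\left(c \right)} = \sqrt{62}$
$\frac{W{\left(a{\left(b{\left(2,-5 \right)} \right)} \right)}}{x{\left(46 \right)}} = \frac{\sqrt{62}}{46^{2}} = \frac{\sqrt{62}}{2116}$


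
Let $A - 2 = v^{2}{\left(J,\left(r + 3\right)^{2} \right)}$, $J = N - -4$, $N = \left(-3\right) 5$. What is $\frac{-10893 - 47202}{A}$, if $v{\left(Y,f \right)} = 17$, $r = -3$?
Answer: $- \frac{19365}{97} \approx -199.64$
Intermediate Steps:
$N = -15$
$J = -11$ ($J = -15 - -4 = -15 + 4 = -11$)
$A = 291$ ($A = 2 + 17^{2} = 2 + 289 = 291$)
$\frac{-10893 - 47202}{A} = \frac{-10893 - 47202}{291} = \left(-58095\right) \frac{1}{291} = - \frac{19365}{97}$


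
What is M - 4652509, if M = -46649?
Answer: -4699158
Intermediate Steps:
M - 4652509 = -46649 - 4652509 = -4699158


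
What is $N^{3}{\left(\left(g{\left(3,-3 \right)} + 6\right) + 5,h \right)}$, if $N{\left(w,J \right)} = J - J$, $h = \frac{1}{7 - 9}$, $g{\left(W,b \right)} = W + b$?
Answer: $0$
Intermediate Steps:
$h = - \frac{1}{2}$ ($h = \frac{1}{-2} = - \frac{1}{2} \approx -0.5$)
$N{\left(w,J \right)} = 0$
$N^{3}{\left(\left(g{\left(3,-3 \right)} + 6\right) + 5,h \right)} = 0^{3} = 0$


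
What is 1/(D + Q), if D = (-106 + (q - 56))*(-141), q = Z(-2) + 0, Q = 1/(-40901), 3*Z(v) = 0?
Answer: 40901/934260641 ≈ 4.3779e-5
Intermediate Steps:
Z(v) = 0 (Z(v) = (1/3)*0 = 0)
Q = -1/40901 ≈ -2.4449e-5
q = 0 (q = 0 + 0 = 0)
D = 22842 (D = (-106 + (0 - 56))*(-141) = (-106 - 56)*(-141) = -162*(-141) = 22842)
1/(D + Q) = 1/(22842 - 1/40901) = 1/(934260641/40901) = 40901/934260641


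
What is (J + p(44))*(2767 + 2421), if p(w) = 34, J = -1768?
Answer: -8995992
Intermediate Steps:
(J + p(44))*(2767 + 2421) = (-1768 + 34)*(2767 + 2421) = -1734*5188 = -8995992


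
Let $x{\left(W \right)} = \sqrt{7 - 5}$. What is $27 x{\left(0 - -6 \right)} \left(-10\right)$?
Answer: $- 270 \sqrt{2} \approx -381.84$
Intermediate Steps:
$x{\left(W \right)} = \sqrt{2}$
$27 x{\left(0 - -6 \right)} \left(-10\right) = 27 \sqrt{2} \left(-10\right) = 27 \left(- 10 \sqrt{2}\right) = - 270 \sqrt{2}$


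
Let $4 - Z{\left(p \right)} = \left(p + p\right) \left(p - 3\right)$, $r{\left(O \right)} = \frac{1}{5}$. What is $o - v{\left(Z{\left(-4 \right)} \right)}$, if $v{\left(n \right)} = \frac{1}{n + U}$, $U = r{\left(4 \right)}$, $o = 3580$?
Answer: $\frac{927225}{259} \approx 3580.0$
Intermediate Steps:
$r{\left(O \right)} = \frac{1}{5}$
$U = \frac{1}{5} \approx 0.2$
$Z{\left(p \right)} = 4 - 2 p \left(-3 + p\right)$ ($Z{\left(p \right)} = 4 - \left(p + p\right) \left(p - 3\right) = 4 - 2 p \left(-3 + p\right)$)
$v{\left(n \right)} = \frac{1}{\frac{1}{5} + n}$ ($v{\left(n \right)} = \frac{1}{n + \frac{1}{5}} = \frac{1}{\frac{1}{5} + n}$)
$o - v{\left(Z{\left(-4 \right)} \right)} = 3580 - \frac{5}{1 + 5 \left(4 - 2 \left(-4\right)^{2} + 6 \left(-4\right)\right)} = 3580 - \frac{5}{1 + 5 \left(4 - 32 - 24\right)} = 3580 - \frac{5}{1 + 5 \left(-52\right)} = 3580 - \frac{5}{1 - 260} = 3580 - \frac{5}{-259} = 3580 - 5 \left(- \frac{1}{259}\right) = 3580 - - \frac{5}{259} = 3580 + \frac{5}{259} = \frac{927225}{259}$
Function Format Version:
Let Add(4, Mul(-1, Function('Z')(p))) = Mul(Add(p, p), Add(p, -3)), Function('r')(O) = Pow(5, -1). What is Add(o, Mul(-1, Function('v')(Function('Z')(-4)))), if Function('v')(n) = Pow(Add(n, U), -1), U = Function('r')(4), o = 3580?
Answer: Rational(927225, 259) ≈ 3580.0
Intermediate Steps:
Function('r')(O) = Rational(1, 5)
U = Rational(1, 5) ≈ 0.20000
Function('Z')(p) = Add(4, Mul(-2, p, Add(-3, p))) (Function('Z')(p) = Add(4, Mul(-1, Mul(Add(p, p), Add(p, -3)))) = Add(4, Mul(-1, Mul(Mul(2, p), Add(-3, p)))) = Add(4, Mul(-1, Mul(2, p, Add(-3, p)))) = Add(4, Mul(-2, p, Add(-3, p))))
Function('v')(n) = Pow(Add(Rational(1, 5), n), -1) (Function('v')(n) = Pow(Add(n, Rational(1, 5)), -1) = Pow(Add(Rational(1, 5), n), -1))
Add(o, Mul(-1, Function('v')(Function('Z')(-4)))) = Add(3580, Mul(-1, Mul(5, Pow(Add(1, Mul(5, Add(4, Mul(-2, Pow(-4, 2)), Mul(6, -4)))), -1)))) = Add(3580, Mul(-1, Mul(5, Pow(Add(1, Mul(5, Add(4, Mul(-2, 16), -24))), -1)))) = Add(3580, Mul(-1, Mul(5, Pow(Add(1, Mul(5, Add(4, -32, -24))), -1)))) = Add(3580, Mul(-1, Mul(5, Pow(Add(1, Mul(5, -52)), -1)))) = Add(3580, Mul(-1, Mul(5, Pow(Add(1, -260), -1)))) = Add(3580, Mul(-1, Mul(5, Pow(-259, -1)))) = Add(3580, Mul(-1, Mul(5, Rational(-1, 259)))) = Add(3580, Mul(-1, Rational(-5, 259))) = Add(3580, Rational(5, 259)) = Rational(927225, 259)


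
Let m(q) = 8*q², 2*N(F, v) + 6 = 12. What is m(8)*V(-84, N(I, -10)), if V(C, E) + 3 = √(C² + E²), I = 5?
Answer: -1536 + 1536*√785 ≈ 41499.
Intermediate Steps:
N(F, v) = 3 (N(F, v) = -3 + (½)*12 = -3 + 6 = 3)
V(C, E) = -3 + √(C² + E²)
m(8)*V(-84, N(I, -10)) = (8*8²)*(-3 + √((-84)² + 3²)) = (8*64)*(-3 + √(7056 + 9)) = 512*(-3 + √7065) = 512*(-3 + 3*√785) = -1536 + 1536*√785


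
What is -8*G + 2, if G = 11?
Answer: -86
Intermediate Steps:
-8*G + 2 = -8*11 + 2 = -88 + 2 = -86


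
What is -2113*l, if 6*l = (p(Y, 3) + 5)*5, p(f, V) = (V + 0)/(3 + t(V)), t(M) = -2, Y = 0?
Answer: -42260/3 ≈ -14087.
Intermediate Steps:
p(f, V) = V (p(f, V) = (V + 0)/(3 - 2) = V/1 = V*1 = V)
l = 20/3 (l = ((3 + 5)*5)/6 = (8*5)/6 = (⅙)*40 = 20/3 ≈ 6.6667)
-2113*l = -2113*20/3 = -42260/3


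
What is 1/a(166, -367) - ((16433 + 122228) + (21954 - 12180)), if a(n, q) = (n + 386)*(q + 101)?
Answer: -21795007921/146832 ≈ -1.4844e+5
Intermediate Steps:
a(n, q) = (101 + q)*(386 + n) (a(n, q) = (386 + n)*(101 + q) = (101 + q)*(386 + n))
1/a(166, -367) - ((16433 + 122228) + (21954 - 12180)) = 1/(38986 + 101*166 + 386*(-367) + 166*(-367)) - ((16433 + 122228) + (21954 - 12180)) = 1/(38986 + 16766 - 141662 - 60922) - (138661 + 9774) = 1/(-146832) - 1*148435 = -1/146832 - 148435 = -21795007921/146832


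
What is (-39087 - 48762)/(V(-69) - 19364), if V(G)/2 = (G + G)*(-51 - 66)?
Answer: -87849/12928 ≈ -6.7952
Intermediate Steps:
V(G) = -468*G (V(G) = 2*((G + G)*(-51 - 66)) = 2*((2*G)*(-117)) = 2*(-234*G) = -468*G)
(-39087 - 48762)/(V(-69) - 19364) = (-39087 - 48762)/(-468*(-69) - 19364) = -87849/(32292 - 19364) = -87849/12928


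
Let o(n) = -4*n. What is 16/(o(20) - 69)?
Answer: -16/149 ≈ -0.10738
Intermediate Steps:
16/(o(20) - 69) = 16/(-4*20 - 69) = 16/(-80 - 69) = 16/(-149) = 16*(-1/149) = -16/149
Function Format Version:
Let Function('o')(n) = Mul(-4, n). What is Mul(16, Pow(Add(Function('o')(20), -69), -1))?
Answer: Rational(-16, 149) ≈ -0.10738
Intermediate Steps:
Mul(16, Pow(Add(Function('o')(20), -69), -1)) = Mul(16, Pow(Add(Mul(-4, 20), -69), -1)) = Mul(16, Pow(Add(-80, -69), -1)) = Mul(16, Pow(-149, -1)) = Mul(16, Rational(-1, 149)) = Rational(-16, 149)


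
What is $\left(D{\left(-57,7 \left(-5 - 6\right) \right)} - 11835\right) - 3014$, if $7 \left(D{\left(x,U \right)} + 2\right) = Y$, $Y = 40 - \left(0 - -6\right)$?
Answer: $- \frac{103923}{7} \approx -14846.0$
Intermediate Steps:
$Y = 34$ ($Y = 40 - \left(0 + 6\right) = 40 - 6 = 34$)
$D{\left(x,U \right)} = \frac{20}{7}$ ($D{\left(x,U \right)} = -2 + \frac{1}{7} \cdot 34 = -2 + \frac{34}{7} = \frac{20}{7}$)
$\left(D{\left(-57,7 \left(-5 - 6\right) \right)} - 11835\right) - 3014 = \left(\frac{20}{7} - 11835\right) - 3014 = - \frac{82825}{7} - 3014 = - \frac{103923}{7}$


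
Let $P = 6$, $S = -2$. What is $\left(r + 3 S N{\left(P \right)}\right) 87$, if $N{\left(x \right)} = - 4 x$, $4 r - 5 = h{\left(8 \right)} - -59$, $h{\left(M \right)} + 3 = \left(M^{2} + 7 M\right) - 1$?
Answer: $16443$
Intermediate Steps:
$h{\left(M \right)} = -4 + M^{2} + 7 M$ ($h{\left(M \right)} = -3 - \left(1 - M^{2} - 7 M\right) = -3 + \left(-1 + M^{2} + 7 M\right) = -4 + M^{2} + 7 M$)
$r = 45$ ($r = \frac{5}{4} + \frac{\left(-4 + 8^{2} + 7 \cdot 8\right) - -59}{4} = \frac{5}{4} + \frac{\left(-4 + 64 + 56\right) + 59}{4} = \frac{5}{4} + \frac{116 + 59}{4} = \frac{5}{4} + \frac{1}{4} \cdot 175 = \frac{5}{4} + \frac{175}{4} = 45$)
$\left(r + 3 S N{\left(P \right)}\right) 87 = \left(45 + 3 \left(-2\right) \left(\left(-4\right) 6\right)\right) 87 = \left(45 - -144\right) 87 = \left(45 + 144\right) 87 = 189 \cdot 87 = 16443$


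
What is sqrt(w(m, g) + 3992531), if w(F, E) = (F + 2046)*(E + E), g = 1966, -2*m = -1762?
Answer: sqrt(15501495) ≈ 3937.2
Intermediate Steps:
m = 881 (m = -1/2*(-1762) = 881)
w(F, E) = 2*E*(2046 + F) (w(F, E) = (2046 + F)*(2*E) = 2*E*(2046 + F))
sqrt(w(m, g) + 3992531) = sqrt(2*1966*(2046 + 881) + 3992531) = sqrt(2*1966*2927 + 3992531) = sqrt(11508964 + 3992531) = sqrt(15501495)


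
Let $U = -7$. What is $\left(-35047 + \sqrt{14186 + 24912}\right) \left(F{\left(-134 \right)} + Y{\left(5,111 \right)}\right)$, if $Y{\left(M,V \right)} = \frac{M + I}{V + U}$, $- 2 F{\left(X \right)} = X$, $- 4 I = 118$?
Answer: $- \frac{486697689}{208} + \frac{13887 \sqrt{39098}}{208} \approx -2.3267 \cdot 10^{6}$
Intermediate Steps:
$I = - \frac{59}{2}$ ($I = \left(- \frac{1}{4}\right) 118 = - \frac{59}{2} \approx -29.5$)
$F{\left(X \right)} = - \frac{X}{2}$
$Y{\left(M,V \right)} = \frac{- \frac{59}{2} + M}{-7 + V}$ ($Y{\left(M,V \right)} = \frac{M - \frac{59}{2}}{V - 7} = \frac{- \frac{59}{2} + M}{-7 + V}$)
$\left(-35047 + \sqrt{14186 + 24912}\right) \left(F{\left(-134 \right)} + Y{\left(5,111 \right)}\right) = \left(-35047 + \sqrt{14186 + 24912}\right) \left(\left(- \frac{1}{2}\right) \left(-134\right) + \frac{- \frac{59}{2} + 5}{-7 + 111}\right) = \left(-35047 + \sqrt{39098}\right) \left(67 + \frac{1}{104} \left(- \frac{49}{2}\right)\right) = \left(-35047 + \sqrt{39098}\right) \left(67 - \frac{49}{208}\right) = \left(-35047 + \sqrt{39098}\right) \frac{13887}{208} = - \frac{486697689}{208} + \frac{13887 \sqrt{39098}}{208}$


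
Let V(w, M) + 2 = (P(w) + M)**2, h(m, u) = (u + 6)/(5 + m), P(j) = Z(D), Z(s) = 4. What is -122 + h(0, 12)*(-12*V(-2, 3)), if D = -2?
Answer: -10762/5 ≈ -2152.4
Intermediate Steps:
P(j) = 4
h(m, u) = (6 + u)/(5 + m)
V(w, M) = -2 + (4 + M)**2
-122 + h(0, 12)*(-12*V(-2, 3)) = -122 + ((6 + 12)/(5 + 0))*(-12*(-2 + (4 + 3)**2)) = -122 + (18/5)*(-12*(-2 + 7**2)) = -122 + ((1/5)*18)*(-12*(-2 + 49)) = -122 + 18*(-12*47)/5 = -122 + (18/5)*(-564) = -122 - 10152/5 = -10762/5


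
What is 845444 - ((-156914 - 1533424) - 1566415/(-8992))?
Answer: 22800185329/8992 ≈ 2.5356e+6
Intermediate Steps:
845444 - ((-156914 - 1533424) - 1566415/(-8992)) = 845444 - (-1690338 - 1566415*(-1/8992)) = 845444 - (-1690338 + 1566415/8992) = 845444 - 1*(-15197952881/8992) = 845444 + 15197952881/8992 = 22800185329/8992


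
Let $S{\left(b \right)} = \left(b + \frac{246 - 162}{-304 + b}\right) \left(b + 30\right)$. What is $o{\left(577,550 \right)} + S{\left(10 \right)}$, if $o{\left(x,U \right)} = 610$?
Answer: $\frac{6990}{7} \approx 998.57$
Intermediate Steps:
$S{\left(b \right)} = \left(30 + b\right) \left(b + \frac{84}{-304 + b}\right)$ ($S{\left(b \right)} = \left(b + \frac{84}{-304 + b}\right) \left(30 + b\right) = \left(30 + b\right) \left(b + \frac{84}{-304 + b}\right)$)
$o{\left(577,550 \right)} + S{\left(10 \right)} = 610 + \frac{2520 + 10^{3} - 90360 - 274 \cdot 10^{2}}{-304 + 10} = 610 + \frac{2520 + 1000 - 90360 - 27400}{-294} = 610 - \frac{2520 + 1000 - 90360 - 27400}{294} = 610 - - \frac{2720}{7} = 610 + \frac{2720}{7} = \frac{6990}{7}$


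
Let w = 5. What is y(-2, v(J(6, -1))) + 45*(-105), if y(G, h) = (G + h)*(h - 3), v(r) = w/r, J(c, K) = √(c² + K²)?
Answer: -174578/37 - 25*√37/37 ≈ -4722.4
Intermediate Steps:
J(c, K) = √(K² + c²)
v(r) = 5/r
y(G, h) = (-3 + h)*(G + h) (y(G, h) = (G + h)*(-3 + h) = (-3 + h)*(G + h))
y(-2, v(J(6, -1))) + 45*(-105) = ((5/(√((-1)² + 6²)))² - 3*(-2) - 15/(√((-1)² + 6²)) - 10/(√((-1)² + 6²))) + 45*(-105) = ((5/(√(1 + 36)))² + 6 - 15/(√(1 + 36)) - 10/(√(1 + 36))) - 4725 = ((5/(√37))² + 6 - 15/(√37) - 10/(√37)) - 4725 = ((5*(√37/37))² + 6 - 15*√37/37 - 10*√37/37) - 4725 = ((5*√37/37)² + 6 - 15*√37/37 - 10*√37/37) - 4725 = (25/37 + 6 - 15*√37/37 - 10*√37/37) - 4725 = (247/37 - 25*√37/37) - 4725 = -174578/37 - 25*√37/37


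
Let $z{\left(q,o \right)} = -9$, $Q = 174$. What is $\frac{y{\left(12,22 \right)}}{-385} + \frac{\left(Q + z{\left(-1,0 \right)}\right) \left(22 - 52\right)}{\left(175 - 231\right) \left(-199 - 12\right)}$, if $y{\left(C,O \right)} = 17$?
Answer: $- \frac{150473}{324940} \approx -0.46308$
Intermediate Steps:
$\frac{y{\left(12,22 \right)}}{-385} + \frac{\left(Q + z{\left(-1,0 \right)}\right) \left(22 - 52\right)}{\left(175 - 231\right) \left(-199 - 12\right)} = \frac{17}{-385} + \frac{\left(174 - 9\right) \left(22 - 52\right)}{\left(175 - 231\right) \left(-199 - 12\right)} = 17 \left(- \frac{1}{385}\right) + \frac{165 \left(-30\right)}{\left(-56\right) \left(-211\right)} = - \frac{17}{385} - \frac{4950}{11816} = - \frac{17}{385} - \frac{2475}{5908} = - \frac{150473}{324940}$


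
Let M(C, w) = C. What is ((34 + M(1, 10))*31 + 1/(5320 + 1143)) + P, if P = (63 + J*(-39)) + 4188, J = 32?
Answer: 26420745/6463 ≈ 4088.0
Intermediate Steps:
P = 3003 (P = (63 + 32*(-39)) + 4188 = (63 - 1248) + 4188 = -1185 + 4188 = 3003)
((34 + M(1, 10))*31 + 1/(5320 + 1143)) + P = ((34 + 1)*31 + 1/(5320 + 1143)) + 3003 = (35*31 + 1/6463) + 3003 = (1085 + 1/6463) + 3003 = 7012356/6463 + 3003 = 26420745/6463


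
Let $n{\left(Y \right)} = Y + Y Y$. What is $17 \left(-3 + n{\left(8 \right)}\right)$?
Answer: $1173$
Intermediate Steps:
$n{\left(Y \right)} = Y + Y^{2}$
$17 \left(-3 + n{\left(8 \right)}\right) = 17 \left(-3 + 8 \left(1 + 8\right)\right) = 17 \left(-3 + 8 \cdot 9\right) = 17 \left(-3 + 72\right) = 17 \cdot 69 = 1173$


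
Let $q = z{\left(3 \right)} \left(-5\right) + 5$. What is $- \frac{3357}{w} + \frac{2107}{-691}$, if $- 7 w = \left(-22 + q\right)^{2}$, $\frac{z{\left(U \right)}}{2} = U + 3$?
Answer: $\frac{535058}{585277} \approx 0.9142$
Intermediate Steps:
$z{\left(U \right)} = 6 + 2 U$ ($z{\left(U \right)} = 2 \left(U + 3\right) = 2 \left(3 + U\right) = 6 + 2 U$)
$q = -55$ ($q = \left(6 + 2 \cdot 3\right) \left(-5\right) + 5 = \left(6 + 6\right) \left(-5\right) + 5 = 12 \left(-5\right) + 5 = -60 + 5 = -55$)
$w = -847$ ($w = - \frac{\left(-22 - 55\right)^{2}}{7} = - \frac{\left(-77\right)^{2}}{7} = \left(- \frac{1}{7}\right) 5929 = -847$)
$- \frac{3357}{w} + \frac{2107}{-691} = - \frac{3357}{-847} + \frac{2107}{-691} = \left(-3357\right) \left(- \frac{1}{847}\right) + 2107 \left(- \frac{1}{691}\right) = \frac{3357}{847} - \frac{2107}{691} = \frac{535058}{585277}$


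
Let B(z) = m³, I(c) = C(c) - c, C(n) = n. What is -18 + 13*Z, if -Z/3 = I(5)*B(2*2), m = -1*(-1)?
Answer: -18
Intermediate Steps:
I(c) = 0 (I(c) = c - c = 0)
m = 1
B(z) = 1 (B(z) = 1³ = 1)
Z = 0 (Z = -0 = -3*0 = 0)
-18 + 13*Z = -18 + 13*0 = -18 + 0 = -18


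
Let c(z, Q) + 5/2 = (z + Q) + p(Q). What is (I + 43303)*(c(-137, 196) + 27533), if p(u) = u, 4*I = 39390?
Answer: 5907252871/4 ≈ 1.4768e+9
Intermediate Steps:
I = 19695/2 (I = (¼)*39390 = 19695/2 ≈ 9847.5)
c(z, Q) = -5/2 + z + 2*Q (c(z, Q) = -5/2 + ((z + Q) + Q) = -5/2 + ((Q + z) + Q) = -5/2 + (z + 2*Q) = -5/2 + z + 2*Q)
(I + 43303)*(c(-137, 196) + 27533) = (19695/2 + 43303)*((-5/2 - 137 + 2*196) + 27533) = 106301*((-5/2 - 137 + 392) + 27533)/2 = 106301*(505/2 + 27533)/2 = (106301/2)*(55571/2) = 5907252871/4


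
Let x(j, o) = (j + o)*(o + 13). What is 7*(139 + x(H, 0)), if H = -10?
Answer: 63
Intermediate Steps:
x(j, o) = (13 + o)*(j + o) (x(j, o) = (j + o)*(13 + o) = (13 + o)*(j + o))
7*(139 + x(H, 0)) = 7*(139 + (0² + 13*(-10) + 13*0 - 10*0)) = 7*(139 + (0 - 130 + 0 + 0)) = 7*(139 - 130) = 7*9 = 63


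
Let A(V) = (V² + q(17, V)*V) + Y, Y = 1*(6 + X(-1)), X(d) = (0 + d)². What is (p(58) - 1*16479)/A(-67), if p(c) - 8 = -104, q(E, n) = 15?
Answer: -16575/3491 ≈ -4.7479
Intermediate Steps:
X(d) = d²
p(c) = -96 (p(c) = 8 - 104 = -96)
Y = 7 (Y = 1*(6 + (-1)²) = 1*(6 + 1) = 1*7 = 7)
A(V) = 7 + V² + 15*V (A(V) = (V² + 15*V) + 7 = 7 + V² + 15*V)
(p(58) - 1*16479)/A(-67) = (-96 - 1*16479)/(7 + (-67)² + 15*(-67)) = (-96 - 16479)/(7 + 4489 - 1005) = -16575/3491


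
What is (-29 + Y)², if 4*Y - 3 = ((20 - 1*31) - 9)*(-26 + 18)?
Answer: 2209/16 ≈ 138.06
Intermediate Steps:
Y = 163/4 (Y = ¾ + (((20 - 1*31) - 9)*(-26 + 18))/4 = ¾ + (((20 - 31) - 9)*(-8))/4 = ¾ + ((-11 - 9)*(-8))/4 = ¾ + (-20*(-8))/4 = ¾ + (¼)*160 = ¾ + 40 = 163/4 ≈ 40.750)
(-29 + Y)² = (-29 + 163/4)² = (47/4)² = 2209/16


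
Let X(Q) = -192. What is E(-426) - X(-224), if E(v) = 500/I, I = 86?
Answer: 8506/43 ≈ 197.81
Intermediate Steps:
E(v) = 250/43 (E(v) = 500/86 = 500*(1/86) = 250/43)
E(-426) - X(-224) = 250/43 - 1*(-192) = 250/43 + 192 = 8506/43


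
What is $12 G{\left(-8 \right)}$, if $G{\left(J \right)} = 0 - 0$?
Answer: $0$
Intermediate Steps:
$G{\left(J \right)} = 0$ ($G{\left(J \right)} = 0 + 0 = 0$)
$12 G{\left(-8 \right)} = 12 \cdot 0 = 0$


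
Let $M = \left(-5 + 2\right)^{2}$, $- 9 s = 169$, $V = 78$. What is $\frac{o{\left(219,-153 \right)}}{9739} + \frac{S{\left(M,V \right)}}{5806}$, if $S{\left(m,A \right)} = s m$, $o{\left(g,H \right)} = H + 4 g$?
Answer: $\frac{2551847}{56544634} \approx 0.04513$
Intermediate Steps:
$s = - \frac{169}{9}$ ($s = \left(- \frac{1}{9}\right) 169 = - \frac{169}{9} \approx -18.778$)
$M = 9$ ($M = \left(-3\right)^{2} = 9$)
$S{\left(m,A \right)} = - \frac{169 m}{9}$
$\frac{o{\left(219,-153 \right)}}{9739} + \frac{S{\left(M,V \right)}}{5806} = \frac{-153 + 4 \cdot 219}{9739} + \frac{\left(- \frac{169}{9}\right) 9}{5806} = \left(-153 + 876\right) \frac{1}{9739} - \frac{169}{5806} = 723 \cdot \frac{1}{9739} - \frac{169}{5806} = \frac{723}{9739} - \frac{169}{5806} = \frac{2551847}{56544634}$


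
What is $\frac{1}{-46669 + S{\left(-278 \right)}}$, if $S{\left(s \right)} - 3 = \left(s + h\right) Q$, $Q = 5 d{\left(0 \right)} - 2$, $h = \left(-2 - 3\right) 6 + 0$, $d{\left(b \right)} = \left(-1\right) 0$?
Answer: $- \frac{1}{46050} \approx -2.1716 \cdot 10^{-5}$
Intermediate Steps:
$d{\left(b \right)} = 0$
$h = -30$ ($h = \left(-5\right) 6 + 0 = -30 + 0 = -30$)
$Q = -2$ ($Q = 5 \cdot 0 - 2 = 0 - 2 = -2$)
$S{\left(s \right)} = 63 - 2 s$ ($S{\left(s \right)} = 3 + \left(s - 30\right) \left(-2\right) = 3 + \left(-30 + s\right) \left(-2\right) = 3 - \left(-60 + 2 s\right) = 63 - 2 s$)
$\frac{1}{-46669 + S{\left(-278 \right)}} = \frac{1}{-46669 + \left(63 - -556\right)} = \frac{1}{-46669 + \left(63 + 556\right)} = \frac{1}{-46669 + 619} = \frac{1}{-46050} = - \frac{1}{46050}$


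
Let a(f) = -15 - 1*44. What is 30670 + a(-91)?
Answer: 30611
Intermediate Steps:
a(f) = -59 (a(f) = -15 - 44 = -59)
30670 + a(-91) = 30670 - 59 = 30611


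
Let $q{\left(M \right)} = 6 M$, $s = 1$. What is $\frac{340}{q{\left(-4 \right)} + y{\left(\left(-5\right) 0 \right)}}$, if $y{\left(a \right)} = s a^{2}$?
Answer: $- \frac{85}{6} \approx -14.167$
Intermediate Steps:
$y{\left(a \right)} = a^{2}$ ($y{\left(a \right)} = 1 a^{2} = a^{2}$)
$\frac{340}{q{\left(-4 \right)} + y{\left(\left(-5\right) 0 \right)}} = \frac{340}{6 \left(-4\right) + \left(\left(-5\right) 0\right)^{2}} = \frac{340}{-24 + 0^{2}} = \frac{340}{-24 + 0} = \frac{340}{-24} = 340 \left(- \frac{1}{24}\right) = - \frac{85}{6}$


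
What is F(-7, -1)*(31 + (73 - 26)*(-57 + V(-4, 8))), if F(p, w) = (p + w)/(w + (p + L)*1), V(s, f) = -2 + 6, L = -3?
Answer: -19680/11 ≈ -1789.1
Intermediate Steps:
V(s, f) = 4
F(p, w) = (p + w)/(-3 + p + w) (F(p, w) = (p + w)/(w + (p - 3)*1) = (p + w)/(w + (-3 + p)*1) = (p + w)/(w + (-3 + p)) = (p + w)/(-3 + p + w))
F(-7, -1)*(31 + (73 - 26)*(-57 + V(-4, 8))) = ((-7 - 1)/(-3 - 7 - 1))*(31 + (73 - 26)*(-57 + 4)) = (-8/(-11))*(31 + 47*(-53)) = (-1/11*(-8))*(31 - 2491) = (8/11)*(-2460) = -19680/11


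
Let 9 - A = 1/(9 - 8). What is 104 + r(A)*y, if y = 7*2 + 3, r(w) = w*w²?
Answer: 8808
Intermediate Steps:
A = 8 (A = 9 - 1/(9 - 8) = 9 - 1/1 = 9 - 1*1 = 9 - 1 = 8)
r(w) = w³
y = 17 (y = 14 + 3 = 17)
104 + r(A)*y = 104 + 8³*17 = 104 + 512*17 = 104 + 8704 = 8808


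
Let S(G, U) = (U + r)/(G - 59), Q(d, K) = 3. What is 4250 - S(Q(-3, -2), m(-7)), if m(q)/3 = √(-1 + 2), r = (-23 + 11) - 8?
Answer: 237983/56 ≈ 4249.7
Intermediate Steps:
r = -20 (r = -12 - 8 = -20)
m(q) = 3 (m(q) = 3*√(-1 + 2) = 3*√1 = 3*1 = 3)
S(G, U) = (-20 + U)/(-59 + G) (S(G, U) = (U - 20)/(G - 59) = (-20 + U)/(-59 + G))
4250 - S(Q(-3, -2), m(-7)) = 4250 - (-20 + 3)/(-59 + 3) = 4250 - (-17)/(-56) = 4250 - (-1)*(-17)/56 = 4250 - 1*17/56 = 4250 - 17/56 = 237983/56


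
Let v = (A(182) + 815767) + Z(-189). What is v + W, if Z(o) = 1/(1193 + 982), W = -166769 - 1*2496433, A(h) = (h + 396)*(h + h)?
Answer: -3560568524/2175 ≈ -1.6370e+6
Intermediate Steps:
A(h) = 2*h*(396 + h) (A(h) = (396 + h)*(2*h) = 2*h*(396 + h))
W = -2663202 (W = -166769 - 2496433 = -2663202)
Z(o) = 1/2175
v = 2231895826/2175 (v = (2*182*(396 + 182) + 815767) + 1/2175 = (2*182*578 + 815767) + 1/2175 = (210392 + 815767) + 1/2175 = 1026159 + 1/2175 = 2231895826/2175 ≈ 1.0262e+6)
v + W = 2231895826/2175 - 2663202 = -3560568524/2175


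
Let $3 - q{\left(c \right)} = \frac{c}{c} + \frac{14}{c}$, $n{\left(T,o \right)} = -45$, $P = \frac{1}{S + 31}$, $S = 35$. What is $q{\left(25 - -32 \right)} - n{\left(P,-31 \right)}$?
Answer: $\frac{2665}{57} \approx 46.754$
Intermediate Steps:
$P = \frac{1}{66}$ ($P = \frac{1}{35 + 31} = \frac{1}{66} \approx 0.015152$)
$q{\left(c \right)} = 2 - \frac{14}{c}$ ($q{\left(c \right)} = 3 - \left(\frac{c}{c} + \frac{14}{c}\right) = 3 - \left(1 + \frac{14}{c}\right) = 2 - \frac{14}{c}$)
$q{\left(25 - -32 \right)} - n{\left(P,-31 \right)} = \left(2 - \frac{14}{25 - -32}\right) - -45 = \left(2 - \frac{14}{25 + 32}\right) + 45 = \left(2 - \frac{14}{57}\right) + 45 = \frac{100}{57} + 45 = \frac{2665}{57}$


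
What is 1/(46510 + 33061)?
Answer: 1/79571 ≈ 1.2567e-5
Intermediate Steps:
1/(46510 + 33061) = 1/79571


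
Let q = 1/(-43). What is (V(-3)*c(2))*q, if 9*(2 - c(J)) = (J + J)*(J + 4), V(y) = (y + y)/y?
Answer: 4/129 ≈ 0.031008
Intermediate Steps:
V(y) = 2 (V(y) = (2*y)/y = 2)
c(J) = 2 - 2*J*(4 + J)/9 (c(J) = 2 - (J + J)*(J + 4)/9 = 2 - 2*J*(4 + J)/9)
q = -1/43 ≈ -0.023256
(V(-3)*c(2))*q = (2*(2 - 8/9*2 - 2/9*2²))*(-1/43) = (2*(2 - 16/9 - 2/9*4))*(-1/43) = (2*(2 - 16/9 - 8/9))*(-1/43) = (2*(-⅔))*(-1/43) = -4/3*(-1/43) = 4/129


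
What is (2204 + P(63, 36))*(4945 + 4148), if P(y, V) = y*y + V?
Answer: 56458437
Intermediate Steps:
P(y, V) = V + y**2 (P(y, V) = y**2 + V = V + y**2)
(2204 + P(63, 36))*(4945 + 4148) = (2204 + (36 + 63**2))*(4945 + 4148) = (2204 + (36 + 3969))*9093 = (2204 + 4005)*9093 = 6209*9093 = 56458437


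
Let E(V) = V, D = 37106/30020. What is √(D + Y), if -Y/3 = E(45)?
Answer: I*√30137032970/15010 ≈ 11.566*I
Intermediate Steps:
D = 18553/15010 (D = 37106*(1/30020) = 18553/15010 ≈ 1.2360)
Y = -135 (Y = -3*45 = -135)
√(D + Y) = √(18553/15010 - 135) = √(-2007797/15010) = I*√30137032970/15010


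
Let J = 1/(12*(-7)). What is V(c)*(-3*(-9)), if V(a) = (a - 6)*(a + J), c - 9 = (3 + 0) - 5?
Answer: 5283/28 ≈ 188.68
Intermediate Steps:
J = -1/84 (J = (1/12)*(-⅐) = -1/84 ≈ -0.011905)
c = 7 (c = 9 + ((3 + 0) - 5) = 9 + (3 - 5) = 9 - 2 = 7)
V(a) = (-6 + a)*(-1/84 + a) (V(a) = (a - 6)*(a - 1/84) = (-6 + a)*(-1/84 + a))
V(c)*(-3*(-9)) = (1/14 + 7² - 505/84*7)*(-3*(-9)) = (1/14 + 49 - 505/12)*27 = (587/84)*27 = 5283/28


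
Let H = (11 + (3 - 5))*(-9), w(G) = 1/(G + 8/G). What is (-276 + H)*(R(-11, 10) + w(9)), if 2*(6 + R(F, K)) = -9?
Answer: 660807/178 ≈ 3712.4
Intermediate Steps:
R(F, K) = -21/2 (R(F, K) = -6 + (½)*(-9) = -6 - 9/2 = -21/2)
H = -81 (H = (11 - 2)*(-9) = 9*(-9) = -81)
(-276 + H)*(R(-11, 10) + w(9)) = (-276 - 81)*(-21/2 + 9/(8 + 9²)) = -357*(-21/2 + 9/(8 + 81)) = -357*(-21/2 + 9/89) = -357*(-1851/178) = 660807/178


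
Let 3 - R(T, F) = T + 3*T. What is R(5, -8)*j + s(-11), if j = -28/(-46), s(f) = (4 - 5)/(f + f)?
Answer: -5213/506 ≈ -10.302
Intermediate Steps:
s(f) = -1/(2*f)
R(T, F) = 3 - 4*T (R(T, F) = 3 - (T + 3*T) = 3 - 4*T)
j = 14/23 (j = -28*(-1/46) = 14/23 ≈ 0.60870)
R(5, -8)*j + s(-11) = (3 - 4*5)*(14/23) - 1/2/(-11) = (3 - 20)*(14/23) - 1/2*(-1/11) = -17*14/23 + 1/22 = -238/23 + 1/22 = -5213/506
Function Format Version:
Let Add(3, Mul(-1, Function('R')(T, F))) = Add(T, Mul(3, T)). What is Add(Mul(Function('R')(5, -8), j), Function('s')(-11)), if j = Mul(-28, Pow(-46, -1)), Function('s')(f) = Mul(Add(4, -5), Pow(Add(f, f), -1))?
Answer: Rational(-5213, 506) ≈ -10.302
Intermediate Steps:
Function('s')(f) = Mul(Rational(-1, 2), Pow(f, -1)) (Function('s')(f) = Mul(-1, Pow(Mul(2, f), -1)) = Mul(-1, Mul(Rational(1, 2), Pow(f, -1))) = Mul(Rational(-1, 2), Pow(f, -1)))
Function('R')(T, F) = Add(3, Mul(-4, T)) (Function('R')(T, F) = Add(3, Mul(-1, Add(T, Mul(3, T)))) = Add(3, Mul(-1, Mul(4, T))) = Add(3, Mul(-4, T)))
j = Rational(14, 23) (j = Mul(-28, Rational(-1, 46)) = Rational(14, 23) ≈ 0.60870)
Add(Mul(Function('R')(5, -8), j), Function('s')(-11)) = Add(Mul(Add(3, Mul(-4, 5)), Rational(14, 23)), Mul(Rational(-1, 2), Pow(-11, -1))) = Add(Mul(Add(3, -20), Rational(14, 23)), Mul(Rational(-1, 2), Rational(-1, 11))) = Add(Mul(-17, Rational(14, 23)), Rational(1, 22)) = Add(Rational(-238, 23), Rational(1, 22)) = Rational(-5213, 506)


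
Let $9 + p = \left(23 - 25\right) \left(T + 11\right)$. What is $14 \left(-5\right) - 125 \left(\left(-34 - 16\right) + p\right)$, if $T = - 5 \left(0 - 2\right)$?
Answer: $12555$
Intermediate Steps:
$T = 10$ ($T = \left(-5\right) \left(-2\right) = 10$)
$p = -51$ ($p = -9 + \left(23 - 25\right) \left(10 + 11\right) = -9 - 42 = -51$)
$14 \left(-5\right) - 125 \left(\left(-34 - 16\right) + p\right) = 14 \left(-5\right) - 125 \left(\left(-34 - 16\right) - 51\right) = -70 - 125 \left(-50 - 51\right) = -70 - -12625 = -70 + 12625 = 12555$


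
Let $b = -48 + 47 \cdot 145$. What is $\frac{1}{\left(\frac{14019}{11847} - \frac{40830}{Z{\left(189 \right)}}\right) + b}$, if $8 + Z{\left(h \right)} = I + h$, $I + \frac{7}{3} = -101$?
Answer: $\frac{920117}{5743807538} \approx 0.00016019$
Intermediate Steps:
$I = - \frac{310}{3}$ ($I = - \frac{7}{3} - 101 = - \frac{310}{3} \approx -103.33$)
$Z{\left(h \right)} = - \frac{334}{3} + h$ ($Z{\left(h \right)} = -8 + \left(- \frac{310}{3} + h\right) = - \frac{334}{3} + h$)
$b = 6767$ ($b = -48 + 6815 = 6767$)
$\frac{1}{\left(\frac{14019}{11847} - \frac{40830}{Z{\left(189 \right)}}\right) + b} = \frac{1}{\left(\frac{14019}{11847} - \frac{40830}{- \frac{334}{3} + 189}\right) + 6767} = \frac{1}{\left(14019 \cdot \frac{1}{11847} - \frac{40830}{\frac{233}{3}}\right) + 6767} = \frac{1}{\left(\frac{4673}{3949} - \frac{122490}{233}\right) + 6767} = \frac{1}{- \frac{482624201}{920117} + 6767} = \frac{1}{\frac{5743807538}{920117}} = \frac{920117}{5743807538}$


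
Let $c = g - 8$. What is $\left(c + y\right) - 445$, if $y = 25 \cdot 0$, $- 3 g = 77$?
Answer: $- \frac{1436}{3} \approx -478.67$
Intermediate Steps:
$g = - \frac{77}{3}$ ($g = \left(- \frac{1}{3}\right) 77 = - \frac{77}{3} \approx -25.667$)
$y = 0$
$c = - \frac{101}{3}$ ($c = - \frac{77}{3} - 8 = - \frac{101}{3} \approx -33.667$)
$\left(c + y\right) - 445 = \left(- \frac{101}{3} + 0\right) - 445 = - \frac{101}{3} - 445 = - \frac{1436}{3}$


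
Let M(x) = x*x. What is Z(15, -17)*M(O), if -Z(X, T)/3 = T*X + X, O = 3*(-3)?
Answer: 58320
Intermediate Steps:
O = -9
M(x) = x**2
Z(X, T) = -3*X - 3*T*X (Z(X, T) = -3*(T*X + X) = -3*(X + T*X) = -3*X - 3*T*X)
Z(15, -17)*M(O) = -3*15*(1 - 17)*(-9)**2 = -3*15*(-16)*81 = 720*81 = 58320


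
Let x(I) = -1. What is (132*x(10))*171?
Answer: -22572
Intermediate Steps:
(132*x(10))*171 = (132*(-1))*171 = -132*171 = -22572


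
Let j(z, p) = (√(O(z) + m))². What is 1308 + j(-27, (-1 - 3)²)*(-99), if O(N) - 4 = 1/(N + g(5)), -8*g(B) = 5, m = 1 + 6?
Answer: 49191/221 ≈ 222.58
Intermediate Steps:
m = 7
g(B) = -5/8 (g(B) = -⅛*5 = -5/8)
O(N) = 4 + 1/(-5/8 + N) (O(N) = 4 + 1/(N - 5/8) = 4 + 1/(-5/8 + N))
j(z, p) = 7 + 4*(-3 + 8*z)/(-5 + 8*z) (j(z, p) = (√(4*(-3 + 8*z)/(-5 + 8*z) + 7))² = (√(7 + 4*(-3 + 8*z)/(-5 + 8*z)))² = 7 + 4*(-3 + 8*z)/(-5 + 8*z))
1308 + j(-27, (-1 - 3)²)*(-99) = 1308 + ((-47 + 88*(-27))/(-5 + 8*(-27)))*(-99) = 1308 + ((-47 - 2376)/(-5 - 216))*(-99) = 1308 + (-2423/(-221))*(-99) = 1308 - 1/221*(-2423)*(-99) = 1308 + (2423/221)*(-99) = 1308 - 239877/221 = 49191/221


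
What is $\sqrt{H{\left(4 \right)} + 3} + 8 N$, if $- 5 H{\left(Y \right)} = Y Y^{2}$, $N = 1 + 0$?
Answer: $8 + \frac{7 i \sqrt{5}}{5} \approx 8.0 + 3.1305 i$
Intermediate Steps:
$N = 1$
$H{\left(Y \right)} = - \frac{Y^{3}}{5}$ ($H{\left(Y \right)} = - \frac{Y Y^{2}}{5} = - \frac{Y^{3}}{5}$)
$\sqrt{H{\left(4 \right)} + 3} + 8 N = \sqrt{- \frac{4^{3}}{5} + 3} + 8 \cdot 1 = \sqrt{\left(- \frac{1}{5}\right) 64 + 3} + 8 = \sqrt{- \frac{64}{5} + 3} + 8 = \sqrt{- \frac{49}{5}} + 8 = \frac{7 i \sqrt{5}}{5} + 8 = 8 + \frac{7 i \sqrt{5}}{5}$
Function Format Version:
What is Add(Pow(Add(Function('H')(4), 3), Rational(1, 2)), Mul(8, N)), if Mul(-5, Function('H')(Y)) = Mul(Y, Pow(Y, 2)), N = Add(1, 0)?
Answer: Add(8, Mul(Rational(7, 5), I, Pow(5, Rational(1, 2)))) ≈ Add(8.0000, Mul(3.1305, I))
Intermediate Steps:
N = 1
Function('H')(Y) = Mul(Rational(-1, 5), Pow(Y, 3)) (Function('H')(Y) = Mul(Rational(-1, 5), Mul(Y, Pow(Y, 2))) = Mul(Rational(-1, 5), Pow(Y, 3)))
Add(Pow(Add(Function('H')(4), 3), Rational(1, 2)), Mul(8, N)) = Add(Pow(Add(Mul(Rational(-1, 5), Pow(4, 3)), 3), Rational(1, 2)), Mul(8, 1)) = Add(Pow(Add(Mul(Rational(-1, 5), 64), 3), Rational(1, 2)), 8) = Add(Pow(Add(Rational(-64, 5), 3), Rational(1, 2)), 8) = Add(Pow(Rational(-49, 5), Rational(1, 2)), 8) = Add(Mul(Rational(7, 5), I, Pow(5, Rational(1, 2))), 8) = Add(8, Mul(Rational(7, 5), I, Pow(5, Rational(1, 2))))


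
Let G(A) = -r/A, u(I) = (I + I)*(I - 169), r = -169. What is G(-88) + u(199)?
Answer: 1050551/88 ≈ 11938.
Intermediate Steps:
u(I) = 2*I*(-169 + I) (u(I) = (2*I)*(-169 + I) = 2*I*(-169 + I))
G(A) = 169/A (G(A) = -(-169)/A = 169/A)
G(-88) + u(199) = 169/(-88) + 2*199*(-169 + 199) = 169*(-1/88) + 2*199*30 = -169/88 + 11940 = 1050551/88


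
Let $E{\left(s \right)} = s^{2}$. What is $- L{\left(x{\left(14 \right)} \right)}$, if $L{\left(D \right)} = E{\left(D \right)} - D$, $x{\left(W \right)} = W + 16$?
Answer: $-870$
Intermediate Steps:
$x{\left(W \right)} = 16 + W$
$L{\left(D \right)} = D^{2} - D$
$- L{\left(x{\left(14 \right)} \right)} = - \left(16 + 14\right) \left(-1 + \left(16 + 14\right)\right) = - 30 \left(-1 + 30\right) = - 30 \cdot 29 = \left(-1\right) 870 = -870$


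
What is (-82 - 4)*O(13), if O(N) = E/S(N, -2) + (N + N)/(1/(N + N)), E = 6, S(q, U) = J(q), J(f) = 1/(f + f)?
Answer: -71552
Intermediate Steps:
J(f) = 1/(2*f)
S(q, U) = 1/(2*q)
O(N) = 4*N² + 12*N (O(N) = 6/((1/(2*N))) + (N + N)/(1/(N + N)) = 6*(2*N) + (2*N)/(1/(2*N)) = 12*N + (2*N)/((1/(2*N))) = 12*N + (2*N)*(2*N) = 12*N + 4*N² = 4*N² + 12*N)
(-82 - 4)*O(13) = (-82 - 4)*(4*13*(3 + 13)) = -344*13*16 = -86*832 = -71552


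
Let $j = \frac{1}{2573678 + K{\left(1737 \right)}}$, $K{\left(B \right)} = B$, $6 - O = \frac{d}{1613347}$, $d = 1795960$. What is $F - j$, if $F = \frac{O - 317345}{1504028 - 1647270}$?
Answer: $\frac{77562354025679713}{35010350727306130} \approx 2.2154$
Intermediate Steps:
$O = \frac{7884122}{1613347}$ ($O = 6 - \frac{1795960}{1613347} = \frac{7884122}{1613347} \approx 4.8868$)
$j = \frac{1}{2575415}$ ($j = \frac{1}{2573678 + 1737} = \frac{1}{2575415} \approx 3.8829 \cdot 10^{-7}$)
$F = \frac{511979719593}{231099050974}$ ($F = \frac{\frac{7884122}{1613347} - 317345}{1504028 - 1647270} = - \frac{511979719593}{1613347 \left(-143242\right)} = \left(- \frac{511979719593}{1613347}\right) \left(- \frac{1}{143242}\right) = \frac{511979719593}{231099050974} \approx 2.2154$)
$F - j = \frac{511979719593}{231099050974} - \frac{1}{2575415} = \frac{77562354025679713}{35010350727306130}$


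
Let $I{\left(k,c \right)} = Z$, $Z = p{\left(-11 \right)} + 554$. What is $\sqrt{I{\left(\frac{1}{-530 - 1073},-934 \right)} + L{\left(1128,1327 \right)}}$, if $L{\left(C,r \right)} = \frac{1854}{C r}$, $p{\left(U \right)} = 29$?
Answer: $\frac{\sqrt{9071247791473}}{124738} \approx 24.145$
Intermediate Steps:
$L{\left(C,r \right)} = \frac{1854}{C r}$ ($L{\left(C,r \right)} = 1854 \frac{1}{C r} = \frac{1854}{C r}$)
$Z = 583$ ($Z = 29 + 554 = 583$)
$I{\left(k,c \right)} = 583$
$\sqrt{I{\left(\frac{1}{-530 - 1073},-934 \right)} + L{\left(1128,1327 \right)}} = \sqrt{583 + \frac{1854}{1128 \cdot 1327}} = \sqrt{583 + 1854 \cdot \frac{1}{1128} \cdot \frac{1}{1327}} = \sqrt{583 + \frac{309}{249476}} = \sqrt{\frac{145444817}{249476}} = \frac{\sqrt{9071247791473}}{124738}$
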